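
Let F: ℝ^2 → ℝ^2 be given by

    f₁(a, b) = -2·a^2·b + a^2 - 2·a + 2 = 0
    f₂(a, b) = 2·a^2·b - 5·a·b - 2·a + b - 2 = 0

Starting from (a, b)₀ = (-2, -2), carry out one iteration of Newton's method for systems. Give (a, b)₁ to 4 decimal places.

(-1.0885, -1.2566)

At (-2, -2): F = (26.0000, -36.0000).
Jacobian J = [[-4·a·b + 2·a - 2, -2·a^2], [4·a·b - 5·b - 2, 2·a^2 - 5·a + 1]].
At the point, J = [[-22.0000, -8.0000], [24.0000, 19.0000]] (det J = -226.0000).
Solving J·Δ = −F gives Δ = (0.9115, 0.7434).
Then the next iterate is (a, b)₁ = (-1.0885, -1.2566).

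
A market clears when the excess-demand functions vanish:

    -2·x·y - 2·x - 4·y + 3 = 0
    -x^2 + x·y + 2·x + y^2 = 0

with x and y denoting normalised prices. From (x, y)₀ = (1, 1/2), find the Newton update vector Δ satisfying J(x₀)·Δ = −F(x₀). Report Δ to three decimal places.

At (1, 1/2): F = (-2.000, 1.750).
Jacobian J = [[-2·y - 2, -2·x - 4], [-2·x + y + 2, x + 2·y]].
At the point, J = [[-3.000, -6.000], [0.500, 2.000]] (det J = -3.000).
Solving J·Δ = −F gives Δ = (2.167, -1.417).

(2.167, -1.417)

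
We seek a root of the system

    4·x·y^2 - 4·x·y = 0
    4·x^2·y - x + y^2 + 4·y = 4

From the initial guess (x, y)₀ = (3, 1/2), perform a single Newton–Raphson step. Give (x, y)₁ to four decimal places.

At (3, 1/2): F = (-3.0000, 13.2500).
Jacobian J = [[4·y^2 - 4·y, 8·x·y - 4·x], [8·x·y - 1, 4·x^2 + 2·y + 4]].
At the point, J = [[-1.0000, 0.0000], [11.0000, 41.0000]] (det J = -41.0000).
Solving J·Δ = −F gives Δ = (-3.0000, 0.4817).
Then the next iterate is (x, y)₁ = (0.0000, 0.9817).

(0.0000, 0.9817)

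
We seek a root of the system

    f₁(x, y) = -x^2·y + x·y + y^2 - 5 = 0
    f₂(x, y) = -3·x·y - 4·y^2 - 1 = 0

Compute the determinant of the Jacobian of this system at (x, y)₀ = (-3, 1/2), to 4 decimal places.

1.0000

J = [[-2·x·y + y, -x^2 + x + 2·y], [-3·y, -3·x - 8·y]].
At the point, J = [[3.5000, -11.0000], [-1.5000, 5.0000]].
det J = 1.0000.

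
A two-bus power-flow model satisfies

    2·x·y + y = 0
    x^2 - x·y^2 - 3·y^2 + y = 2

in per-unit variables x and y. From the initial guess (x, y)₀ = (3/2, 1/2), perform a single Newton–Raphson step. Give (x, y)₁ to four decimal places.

At (3/2, 1/2): F = (2.0000, -0.3750).
Jacobian J = [[2·y, 2·x + 1], [2·x - y^2, -2·x·y - 6·y + 1]].
At the point, J = [[1.0000, 4.0000], [2.7500, -3.5000]] (det J = -14.5000).
Solving J·Δ = −F gives Δ = (-0.3793, -0.4052).
Then the next iterate is (x, y)₁ = (1.1207, 0.0948).

(1.1207, 0.0948)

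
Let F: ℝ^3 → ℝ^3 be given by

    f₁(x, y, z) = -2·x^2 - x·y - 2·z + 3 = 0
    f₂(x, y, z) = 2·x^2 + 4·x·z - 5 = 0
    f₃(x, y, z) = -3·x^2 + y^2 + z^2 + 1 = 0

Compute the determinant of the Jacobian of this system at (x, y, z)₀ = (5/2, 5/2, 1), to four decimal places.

930.0000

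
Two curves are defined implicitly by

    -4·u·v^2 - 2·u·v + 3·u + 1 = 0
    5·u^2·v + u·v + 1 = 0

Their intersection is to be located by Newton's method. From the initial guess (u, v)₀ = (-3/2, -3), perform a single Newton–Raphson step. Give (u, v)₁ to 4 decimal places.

(-1.0301, -2.1269)

At (-3/2, -3): F = (41.5000, -28.2500).
Jacobian J = [[-4·v^2 - 2·v + 3, -8·u·v - 2·u], [10·u·v + v, 5·u^2 + u]].
At the point, J = [[-27.0000, -33.0000], [42.0000, 9.7500]] (det J = 1122.7500).
Solving J·Δ = −F gives Δ = (0.4699, 0.8731).
Then the next iterate is (u, v)₁ = (-1.0301, -2.1269).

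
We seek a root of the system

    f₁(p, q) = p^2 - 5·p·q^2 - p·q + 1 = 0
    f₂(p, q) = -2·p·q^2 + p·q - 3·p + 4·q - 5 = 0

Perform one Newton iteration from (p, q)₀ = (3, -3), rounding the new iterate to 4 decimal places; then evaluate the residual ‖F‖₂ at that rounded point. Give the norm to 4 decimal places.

157.0877

At (3, -3): F = (-116.0000, -89.0000).
Jacobian J = [[2·p - 5·q^2 - q, -10·p·q - p], [-2·q^2 + q - 3, -4·p·q + p + 4]].
At the point, J = [[-36.0000, 87.0000], [-24.0000, 43.0000]] (det J = 540.0000).
Solving J·Δ = −F gives Δ = (-5.1019, -0.7778).
Then the next iterate is (p, q)₁ = (-2.1019, -3.7778).
Re-evaluating at (-2.1019, -3.7778): F = (147.466622, 54.130736), so ‖F‖₂ = 157.0877.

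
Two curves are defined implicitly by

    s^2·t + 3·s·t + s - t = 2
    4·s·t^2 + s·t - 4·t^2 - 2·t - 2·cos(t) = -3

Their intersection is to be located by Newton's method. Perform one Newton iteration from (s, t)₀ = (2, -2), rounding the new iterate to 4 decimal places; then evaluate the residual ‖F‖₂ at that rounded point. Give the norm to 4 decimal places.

4.1939

At (2, -2): F = (-18.0000, 19.832294).
Jacobian J = [[2·s·t + 3·t + 1, s^2 + 3·s - 1], [4·t^2 + t, 8·s·t + s - 8·t + 2·sin(t) - 2]].
At the point, J = [[-13.0000, 9.0000], [14.0000, -17.818595]] (det J = 105.641733).
Solving J·Δ = −F gives Δ = (-1.3465, 0.0551).
Then the next iterate is (s, t)₁ = (0.6535, -1.9449).
Re-evaluating at (0.6535, -1.9449): F = (-4.045170, 1.106951), so ‖F‖₂ = 4.1939.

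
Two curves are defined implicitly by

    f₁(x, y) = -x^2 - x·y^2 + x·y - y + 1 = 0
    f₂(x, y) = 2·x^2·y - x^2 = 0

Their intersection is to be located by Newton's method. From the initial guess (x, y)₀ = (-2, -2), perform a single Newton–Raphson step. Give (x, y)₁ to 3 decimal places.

At (-2, -2): F = (11.000, -20.000).
Jacobian J = [[-2·x - y^2 + y, -2·x·y + x - 1], [4·x·y - 2·x, 2·x^2]].
At the point, J = [[-2.000, -11.000], [20.000, 8.000]] (det J = 204.000).
Solving J·Δ = −F gives Δ = (0.647, 0.882).
Then the next iterate is (x, y)₁ = (-1.353, -1.118).

(-1.353, -1.118)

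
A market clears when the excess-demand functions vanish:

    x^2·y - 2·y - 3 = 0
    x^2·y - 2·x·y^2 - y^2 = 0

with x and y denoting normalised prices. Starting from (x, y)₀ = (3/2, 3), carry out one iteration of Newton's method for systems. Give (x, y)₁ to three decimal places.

At (3/2, 3): F = (-2.250, -29.250).
Jacobian J = [[2·x·y, x^2 - 2], [2·x·y - 2·y^2, x^2 - 4·x·y - 2·y]].
At the point, J = [[9.000, 0.250], [-9.000, -21.750]] (det J = -193.500).
Solving J·Δ = −F gives Δ = (0.291, -1.465).
Then the next iterate is (x, y)₁ = (1.791, 1.535).

(1.791, 1.535)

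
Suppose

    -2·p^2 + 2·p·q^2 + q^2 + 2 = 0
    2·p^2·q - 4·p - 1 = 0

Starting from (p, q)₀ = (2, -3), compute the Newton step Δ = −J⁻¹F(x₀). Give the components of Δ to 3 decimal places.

(-0.892, 1.003)

At (2, -3): F = (39.000, -33.000).
Jacobian J = [[-4·p + 2·q^2, 4·p·q + 2·q], [4·p·q - 4, 2·p^2]].
At the point, J = [[10.000, -30.000], [-28.000, 8.000]] (det J = -760.000).
Solving J·Δ = −F gives Δ = (-0.892, 1.003).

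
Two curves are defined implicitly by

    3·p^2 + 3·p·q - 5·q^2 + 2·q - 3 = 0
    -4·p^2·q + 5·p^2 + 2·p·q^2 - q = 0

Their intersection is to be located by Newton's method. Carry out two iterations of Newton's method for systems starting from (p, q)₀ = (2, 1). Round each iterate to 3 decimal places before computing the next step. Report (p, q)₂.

(-0.251, -1.013)

At (2, 1): F = (12.000, 7.000).
Jacobian J = [[6·p + 3·q, 3·p - 10·q + 2], [-8·p·q + 10·p + 2·q^2, -4·p^2 + 4·p·q - 1]].
At the point, J = [[15.000, -2.000], [6.000, -9.000]] (det J = -123.000).
Solving J·Δ = −F gives Δ = (-0.764, 0.268).
Then the next iterate is (p, q)₁ = (1.236, 1.268).
Round to (1.236, 1.268) and repeat: F = (0.78171, 2.59655), J = [[11.220, -6.972], [3.03766, -0.84179]].
Δ = (-1.487, -2.281), so (p, q)₂ = (-0.251, -1.013).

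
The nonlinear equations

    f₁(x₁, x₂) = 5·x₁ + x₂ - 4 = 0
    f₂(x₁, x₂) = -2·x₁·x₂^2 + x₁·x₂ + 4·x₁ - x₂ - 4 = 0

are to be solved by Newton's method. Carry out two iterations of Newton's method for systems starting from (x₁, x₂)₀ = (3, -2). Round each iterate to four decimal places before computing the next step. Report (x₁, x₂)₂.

At (3, -2): F = (9.0000, -20.0000).
Jacobian J = [[5, 1], [-2·x₂^2 + x₂ + 4, -4·x₁·x₂ + x₁ - 1]].
At the point, J = [[5.0000, 1.0000], [-6.0000, 26.0000]] (det J = 136.0000).
Solving J·Δ = −F gives Δ = (-1.8676, 0.3382).
Then the next iterate is (x₁, x₂)₁ = (1.1324, -1.6618).
Round to (1.1324, -1.6618) and repeat: F = (0.0002, -5.944847), J = [[5.0000, 1.0000], [-3.184958, 7.659689]].
Δ = (-0.1433, 0.7165), so (x₁, x₂)₂ = (0.9891, -0.9453).

(0.9891, -0.9453)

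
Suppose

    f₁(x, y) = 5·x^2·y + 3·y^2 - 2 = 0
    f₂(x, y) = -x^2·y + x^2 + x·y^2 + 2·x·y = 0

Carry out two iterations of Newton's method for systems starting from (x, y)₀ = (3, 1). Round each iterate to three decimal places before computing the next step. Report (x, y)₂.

(-1.279, 2.065)

At (3, 1): F = (46.000, 9.000).
Jacobian J = [[10·x·y, 5·x^2 + 6·y], [-2·x·y + 2·x + y^2 + 2·y, -x^2 + 2·x·y + 2·x]].
At the point, J = [[30.000, 51.000], [3.000, 3.000]] (det J = -63.000).
Solving J·Δ = −F gives Δ = (-5.095, 2.095).
Then the next iterate is (x, y)₁ = (-2.095, 3.095).
Round to (-2.095, 3.095) and repeat: F = (94.65724, -42.23111), J = [[-64.84025, 40.51513], [24.54708, -21.54708]].
Δ = (0.816, -1.030), so (x, y)₂ = (-1.279, 2.065).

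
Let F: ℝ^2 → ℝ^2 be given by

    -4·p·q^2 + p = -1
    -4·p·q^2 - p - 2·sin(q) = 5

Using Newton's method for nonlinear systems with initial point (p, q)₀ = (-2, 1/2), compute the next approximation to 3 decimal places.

At (-2, 1/2): F = (1.000, -1.95885).
Jacobian J = [[-4·q^2 + 1, -8·p·q], [-4·q^2 - 1, -8·p·q - 2·cos(q)]].
At the point, J = [[0.000, 8.000], [-2.000, 6.24483]] (det J = 16.000).
Solving J·Δ = −F gives Δ = (-1.370, -0.125).
Then the next iterate is (p, q)₁ = (-3.370, 0.375).

(-3.370, 0.375)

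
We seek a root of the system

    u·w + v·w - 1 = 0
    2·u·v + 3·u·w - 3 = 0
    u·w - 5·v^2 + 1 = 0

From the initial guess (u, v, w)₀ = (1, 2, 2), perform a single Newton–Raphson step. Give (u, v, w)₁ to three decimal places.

At (1, 2, 2): F = (5.000, 7.000, -17.000).
Jacobian J = [[w, w, u + v], [2·v + 3·w, 2·u, 3·u], [w, -10·v, u]].
At the point, J = [[2.000, 2.000, 3.000], [10.000, 2.000, 3.000], [2.000, -20.000, 1.000]] (det J = -496.000).
Solving J·Δ = −F gives Δ = (-0.250, -0.919, -0.887).
Then the next iterate is (u, v, w)₁ = (0.750, 1.081, 1.113).

(0.750, 1.081, 1.113)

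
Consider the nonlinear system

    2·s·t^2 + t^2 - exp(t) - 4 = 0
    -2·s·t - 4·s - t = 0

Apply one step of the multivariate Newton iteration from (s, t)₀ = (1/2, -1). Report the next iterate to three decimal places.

(0.872, -1.372)

At (1/2, -1): F = (-2.36788, 0.000).
Jacobian J = [[2·t^2, 4·s·t + 2·t - exp(t)], [-2·t - 4, -2·s - 1]].
At the point, J = [[2.000, -4.36788], [-2.000, -2.000]] (det J = -12.73576).
Solving J·Δ = −F gives Δ = (0.372, -0.372).
Then the next iterate is (s, t)₁ = (0.872, -1.372).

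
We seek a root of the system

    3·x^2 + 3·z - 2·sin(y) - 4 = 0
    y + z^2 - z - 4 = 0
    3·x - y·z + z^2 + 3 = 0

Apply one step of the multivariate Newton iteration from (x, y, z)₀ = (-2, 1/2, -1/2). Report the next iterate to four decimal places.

At (-2, 1/2, -1/2): F = (5.541149, -2.7500, -2.5000).
Jacobian J = [[6·x, -2·cos(y), 3], [0, 1, 2·z - 1], [3, -z, -y + 2·z]].
At the point, J = [[-12.0000, -1.755165, 3.0000], [0.0000, 1.0000, -2.0000], [3.0000, 0.5000, -1.5000]] (det J = 7.530991).
Solving J·Δ = −F gives Δ = (0.1237, -0.2660, -1.5080).
Then the next iterate is (x, y, z)₁ = (-1.8763, 0.2340, -2.0080).

(-1.8763, 0.2340, -2.0080)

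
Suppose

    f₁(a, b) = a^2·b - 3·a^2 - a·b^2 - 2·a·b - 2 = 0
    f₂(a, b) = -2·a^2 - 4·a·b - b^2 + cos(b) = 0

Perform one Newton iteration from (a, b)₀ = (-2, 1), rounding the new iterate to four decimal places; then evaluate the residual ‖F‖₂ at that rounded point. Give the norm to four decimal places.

At (-2, 1): F = (-4.0000, -0.459698).
Jacobian J = [[2·a·b - 6·a - b^2 - 2·b, a^2 - 2·a·b - 2·a], [-4·a - 4·b, -4·a - 2·b - sin(b)]].
At the point, J = [[5.0000, 12.0000], [4.0000, 5.158529]] (det J = -22.207355).
Solving J·Δ = −F gives Δ = (-0.6808, 0.6170).
Then the next iterate is (a, b)₁ = (-2.6808, 1.6170).
Re-evaluating at (-2.6808, 1.6170): F = (3.739975, 0.305161), so ‖F‖₂ = 3.7524.

3.7524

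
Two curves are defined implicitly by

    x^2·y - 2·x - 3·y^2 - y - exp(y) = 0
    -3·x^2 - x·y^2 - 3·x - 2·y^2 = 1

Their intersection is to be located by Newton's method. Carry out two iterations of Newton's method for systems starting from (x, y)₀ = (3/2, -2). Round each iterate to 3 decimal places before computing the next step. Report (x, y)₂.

At (3/2, -2): F = (-17.63534, -26.250).
Jacobian J = [[2·x·y - 2, x^2 - 6·y - exp(y) - 1], [-6·x - y^2 - 3, -2·x·y - 4·y]].
At the point, J = [[-8.000, 13.11466], [-16.000, 14.000]] (det J = 97.83464).
Solving J·Δ = −F gives Δ = (-0.995, 0.738).
Then the next iterate is (x, y)₁ = (0.505, -1.262).
Round to (0.505, -1.262) and repeat: F = (-5.13086, -7.26965), J = [[-3.27462, 6.54394], [-7.62264, 6.32262]].
Δ = (-0.519, 0.525), so (x, y)₂ = (-0.014, -0.737).

(-0.014, -0.737)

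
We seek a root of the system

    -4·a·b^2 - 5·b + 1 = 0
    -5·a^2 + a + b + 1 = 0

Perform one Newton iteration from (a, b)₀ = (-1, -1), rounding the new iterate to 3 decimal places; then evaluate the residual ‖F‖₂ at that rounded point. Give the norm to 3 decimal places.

3.418

At (-1, -1): F = (10.000, -6.000).
Jacobian J = [[-4·b^2, -8·a·b - 5], [-10·a + 1, 1]].
At the point, J = [[-4.000, -13.000], [11.000, 1.000]] (det J = 139.000).
Solving J·Δ = −F gives Δ = (0.489, 0.619).
Then the next iterate is (a, b)₁ = (-0.511, -0.381).
Re-evaluating at (-0.511, -0.381): F = (3.20171, -1.19760), so ‖F‖₂ = 3.418.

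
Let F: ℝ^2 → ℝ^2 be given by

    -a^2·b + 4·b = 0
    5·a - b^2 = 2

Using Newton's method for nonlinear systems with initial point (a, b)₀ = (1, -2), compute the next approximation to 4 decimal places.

(22.0000, -28.0000)

At (1, -2): F = (-6.0000, -1.0000).
Jacobian J = [[-2·a·b, -a^2 + 4], [5, -2·b]].
At the point, J = [[4.0000, 3.0000], [5.0000, 4.0000]] (det J = 1.0000).
Solving J·Δ = −F gives Δ = (21.0000, -26.0000).
Then the next iterate is (a, b)₁ = (22.0000, -28.0000).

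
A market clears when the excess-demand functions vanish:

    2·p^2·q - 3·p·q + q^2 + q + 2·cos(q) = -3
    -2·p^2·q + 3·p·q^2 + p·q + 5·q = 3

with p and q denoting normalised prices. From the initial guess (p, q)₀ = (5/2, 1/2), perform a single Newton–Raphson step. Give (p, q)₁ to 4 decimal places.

(1.1654, -0.0519)

At (5/2, 1/2): F = (8.005165, -3.6250).
Jacobian J = [[4·p·q - 3·q, 2·p^2 - 3·p + 2·q - 2·sin(q) + 1], [-4·p·q + 3·q^2 + q, -2·p^2 + 6·p·q + p + 5]].
At the point, J = [[3.5000, 6.041149], [-3.7500, 2.5000]] (det J = 31.404308).
Solving J·Δ = −F gives Δ = (-1.3346, -0.5519).
Then the next iterate is (p, q)₁ = (1.1654, -0.0519).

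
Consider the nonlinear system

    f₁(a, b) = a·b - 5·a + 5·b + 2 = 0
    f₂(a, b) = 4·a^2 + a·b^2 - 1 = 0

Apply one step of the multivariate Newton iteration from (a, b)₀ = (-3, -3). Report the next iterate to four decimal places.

(-1.4035, -2.1140)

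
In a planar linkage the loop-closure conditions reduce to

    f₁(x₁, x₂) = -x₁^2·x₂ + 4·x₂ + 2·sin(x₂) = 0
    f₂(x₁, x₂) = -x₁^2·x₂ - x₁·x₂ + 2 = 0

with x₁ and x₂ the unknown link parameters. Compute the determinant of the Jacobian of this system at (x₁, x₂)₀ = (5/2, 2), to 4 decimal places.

50.5125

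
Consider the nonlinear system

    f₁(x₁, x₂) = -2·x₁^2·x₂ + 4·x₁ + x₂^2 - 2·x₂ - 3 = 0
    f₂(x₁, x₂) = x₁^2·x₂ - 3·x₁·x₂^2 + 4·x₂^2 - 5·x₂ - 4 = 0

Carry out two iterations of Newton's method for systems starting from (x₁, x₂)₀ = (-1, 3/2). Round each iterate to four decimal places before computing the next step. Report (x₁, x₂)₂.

(0.6594, 2.5510)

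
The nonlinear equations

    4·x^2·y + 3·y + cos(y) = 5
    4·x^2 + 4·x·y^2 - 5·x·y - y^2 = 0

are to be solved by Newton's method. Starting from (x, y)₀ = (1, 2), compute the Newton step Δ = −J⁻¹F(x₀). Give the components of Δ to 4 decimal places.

(-0.8808, 0.9044)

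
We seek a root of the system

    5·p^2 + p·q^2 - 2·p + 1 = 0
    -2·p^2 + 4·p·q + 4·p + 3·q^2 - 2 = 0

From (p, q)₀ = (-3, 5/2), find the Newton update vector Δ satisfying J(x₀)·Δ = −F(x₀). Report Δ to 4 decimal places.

(1.7554, -0.7968)

At (-3, 5/2): F = (33.2500, -43.2500).
Jacobian J = [[10·p + q^2 - 2, 2·p·q], [-4·p + 4·q + 4, 4·p + 6·q]].
At the point, J = [[-25.7500, -15.0000], [26.0000, 3.0000]] (det J = 312.7500).
Solving J·Δ = −F gives Δ = (1.7554, -0.7968).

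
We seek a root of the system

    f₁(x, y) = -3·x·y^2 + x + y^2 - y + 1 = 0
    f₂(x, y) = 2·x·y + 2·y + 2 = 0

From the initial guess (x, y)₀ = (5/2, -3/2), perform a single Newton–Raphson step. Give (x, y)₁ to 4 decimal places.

(-3.3934, -2.8115)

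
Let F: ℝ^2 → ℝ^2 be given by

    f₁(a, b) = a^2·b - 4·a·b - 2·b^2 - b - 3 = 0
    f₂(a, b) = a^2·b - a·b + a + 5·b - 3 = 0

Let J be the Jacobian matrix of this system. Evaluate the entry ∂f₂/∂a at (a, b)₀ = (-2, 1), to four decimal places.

-4.0000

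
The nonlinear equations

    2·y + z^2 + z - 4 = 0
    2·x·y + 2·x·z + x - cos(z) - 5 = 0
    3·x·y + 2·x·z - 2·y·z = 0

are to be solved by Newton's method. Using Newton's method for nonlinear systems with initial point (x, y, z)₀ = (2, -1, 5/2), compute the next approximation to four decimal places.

At (2, -1, 5/2): F = (2.7500, 3.801144, 9.0000).
Jacobian J = [[0, 2, 2·z + 1], [2·y + 2·z + 1, 2·x, 2·x + sin(z)], [3·y + 2·z, 3·x - 2·z, 2·x - 2·y]].
At the point, J = [[0.0000, 2.0000, 6.0000], [4.0000, 4.0000, 4.598472], [2.0000, 1.0000, 6.0000]] (det J = -53.606111).
Solving J·Δ = −F gives Δ = (-1.9155, 2.4191, -1.2647).
Then the next iterate is (x, y, z)₁ = (0.0845, 1.4191, 1.2353).

(0.0845, 1.4191, 1.2353)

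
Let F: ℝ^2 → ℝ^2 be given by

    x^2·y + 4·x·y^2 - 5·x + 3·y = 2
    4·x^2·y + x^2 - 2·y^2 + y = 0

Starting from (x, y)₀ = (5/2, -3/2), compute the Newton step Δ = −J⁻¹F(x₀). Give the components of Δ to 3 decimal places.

At (5/2, -3/2): F = (-5.875, -37.250).
Jacobian J = [[2·x·y + 4·y^2 - 5, x^2 + 8·x·y + 3], [8·x·y + 2·x, 4·x^2 - 4·y + 1]].
At the point, J = [[-3.500, -20.750], [-25.000, 32.000]] (det J = -630.750).
Solving J·Δ = −F gives Δ = (-1.523, -0.026).

(-1.523, -0.026)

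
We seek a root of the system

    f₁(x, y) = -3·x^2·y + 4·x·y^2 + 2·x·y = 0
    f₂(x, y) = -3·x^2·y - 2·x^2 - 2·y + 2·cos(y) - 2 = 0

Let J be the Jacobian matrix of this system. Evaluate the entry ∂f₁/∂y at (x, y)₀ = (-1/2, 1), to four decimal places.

∂f₁/∂y = -3·x^2 + 8·x·y + 2·x.
At (-1/2, 1) this is -5.7500.

-5.7500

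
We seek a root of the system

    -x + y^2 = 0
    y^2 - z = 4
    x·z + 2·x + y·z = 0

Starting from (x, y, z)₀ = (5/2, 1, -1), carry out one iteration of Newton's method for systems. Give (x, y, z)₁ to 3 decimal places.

(2.750, 1.875, -1.250)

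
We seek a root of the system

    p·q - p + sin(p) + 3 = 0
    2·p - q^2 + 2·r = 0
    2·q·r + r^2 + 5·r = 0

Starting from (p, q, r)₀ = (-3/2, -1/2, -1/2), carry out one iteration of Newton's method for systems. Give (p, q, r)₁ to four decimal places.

At (-3/2, -1/2, -1/2): F = (4.252505, -4.2500, -1.7500).
Jacobian J = [[q + cos(p) - 1, p, 0], [2, -2·q, 2], [0, 2·r, 2·q + 2·r + 5]].
At the point, J = [[-1.429263, -1.5000, 0.0000], [2.0000, 1.0000, 2.0000], [0.0000, -1.0000, 3.0000]] (det J = 1.853686).
Solving J·Δ = −F gives Δ = (-3.9853, 6.6324, 2.7941).
Then the next iterate is (p, q, r)₁ = (-5.4853, 6.1324, 2.2941).

(-5.4853, 6.1324, 2.2941)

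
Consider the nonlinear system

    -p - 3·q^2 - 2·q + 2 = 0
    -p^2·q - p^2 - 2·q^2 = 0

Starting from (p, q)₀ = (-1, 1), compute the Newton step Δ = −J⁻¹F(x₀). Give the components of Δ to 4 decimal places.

(0.5946, -0.3243)

At (-1, 1): F = (-2.0000, -4.0000).
Jacobian J = [[-1, -6·q - 2], [-2·p·q - 2·p, -p^2 - 4·q]].
At the point, J = [[-1.0000, -8.0000], [4.0000, -5.0000]] (det J = 37.0000).
Solving J·Δ = −F gives Δ = (0.5946, -0.3243).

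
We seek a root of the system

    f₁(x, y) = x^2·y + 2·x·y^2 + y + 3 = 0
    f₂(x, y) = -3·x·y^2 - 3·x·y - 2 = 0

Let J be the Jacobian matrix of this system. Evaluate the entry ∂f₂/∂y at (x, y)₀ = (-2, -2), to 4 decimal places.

∂f₂/∂y = -6·x·y - 3·x.
At (-2, -2) this is -18.0000.

-18.0000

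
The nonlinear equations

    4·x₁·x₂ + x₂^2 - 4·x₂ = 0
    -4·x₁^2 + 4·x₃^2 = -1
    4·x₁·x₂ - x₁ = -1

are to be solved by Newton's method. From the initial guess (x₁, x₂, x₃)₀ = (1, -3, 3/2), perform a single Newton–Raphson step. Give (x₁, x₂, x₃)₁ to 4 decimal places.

(0.7143, -0.9286, 0.8095)

At (1, -3, 3/2): F = (9.0000, 6.0000, -12.0000).
Jacobian J = [[4·x₂, 4·x₁ + 2·x₂ - 4, 0], [-8·x₁, 0, 8·x₃], [4·x₂ - 1, 4·x₁, 0]].
At the point, J = [[-12.0000, -6.0000, 0.0000], [-8.0000, 0.0000, 12.0000], [-13.0000, 4.0000, 0.0000]] (det J = 1512.0000).
Solving J·Δ = −F gives Δ = (-0.2857, 2.0714, -0.6905).
Then the next iterate is (x₁, x₂, x₃)₁ = (0.7143, -0.9286, 0.8095).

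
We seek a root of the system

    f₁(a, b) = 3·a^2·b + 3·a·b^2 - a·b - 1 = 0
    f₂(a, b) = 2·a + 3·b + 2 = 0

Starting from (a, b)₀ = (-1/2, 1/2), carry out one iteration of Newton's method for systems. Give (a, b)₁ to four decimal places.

(-1.0000, 0.0000)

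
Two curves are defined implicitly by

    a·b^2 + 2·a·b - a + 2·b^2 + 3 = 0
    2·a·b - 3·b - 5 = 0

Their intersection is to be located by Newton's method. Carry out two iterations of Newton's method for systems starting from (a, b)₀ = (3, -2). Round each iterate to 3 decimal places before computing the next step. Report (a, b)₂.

At (3, -2): F = (8.000, -11.000).
Jacobian J = [[b^2 + 2·b - 1, 2·a·b + 2·a + 4·b], [2·b, 2·a - 3]].
At the point, J = [[-1.000, -14.000], [-4.000, 3.000]] (det J = -59.000).
Solving J·Δ = −F gives Δ = (-2.203, 0.729).
Then the next iterate is (a, b)₁ = (0.797, -1.271).
Round to (0.797, -1.271) and repeat: F = (4.69541, -3.21297), J = [[-1.92656, -5.51597], [-2.542, -1.406]].
Δ = (-2.150, 1.602), so (a, b)₂ = (-1.353, 0.331).

(-1.353, 0.331)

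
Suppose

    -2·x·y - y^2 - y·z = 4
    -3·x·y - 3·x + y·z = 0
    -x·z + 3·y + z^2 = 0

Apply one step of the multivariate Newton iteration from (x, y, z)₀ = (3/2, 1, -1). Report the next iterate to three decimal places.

(1.433, -0.733, -0.933)

At (3/2, 1, -1): F = (-7.000, -10.000, 5.500).
Jacobian J = [[-2·y, -2·x - 2·y - z, -y], [-3·y - 3, -3·x + z, y], [-z, 3, -x + 2·z]].
At the point, J = [[-2.000, -4.000, -1.000], [-6.000, -5.500, 1.000], [1.000, 3.000, -3.500]] (det J = 60.000).
Solving J·Δ = −F gives Δ = (-0.067, -1.733, 0.067).
Then the next iterate is (x, y, z)₁ = (1.433, -0.733, -0.933).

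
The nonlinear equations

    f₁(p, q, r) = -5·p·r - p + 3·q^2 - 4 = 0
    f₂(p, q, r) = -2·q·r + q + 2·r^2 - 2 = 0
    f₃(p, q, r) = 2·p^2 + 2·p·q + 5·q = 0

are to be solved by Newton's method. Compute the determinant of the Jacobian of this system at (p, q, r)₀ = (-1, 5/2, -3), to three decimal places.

424.000

J = [[-5·r - 1, 6·q, -5·p], [0, -2·r + 1, -2·q + 4·r], [4·p + 2·q, 2·p + 5, 0]].
At the point, J = [[14.000, 15.000, 5.000], [0.000, 7.000, -17.000], [1.000, 3.000, 0.000]].
det J = 424.000.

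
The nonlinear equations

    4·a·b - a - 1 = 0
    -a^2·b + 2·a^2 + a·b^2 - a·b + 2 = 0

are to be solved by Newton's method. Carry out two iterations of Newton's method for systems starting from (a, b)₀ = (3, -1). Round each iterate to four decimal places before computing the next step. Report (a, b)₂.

(1.0235, 0.2214)

At (3, -1): F = (-16.0000, 35.0000).
Jacobian J = [[4·b - 1, 4·a], [-2·a·b + 4·a + b^2 - b, -a^2 + 2·a·b - a]].
At the point, J = [[-5.0000, 12.0000], [20.0000, -18.0000]] (det J = -150.0000).
Solving J·Δ = −F gives Δ = (-0.8800, 0.9667).
Then the next iterate is (a, b)₁ = (2.1200, -0.0333).
Round to (2.1200, -0.0333) and repeat: F = (-3.402384, 11.211410), J = [[-1.1332, 8.4800], [8.655601, -6.755592]].
Δ = (-1.0965, 0.2547), so (a, b)₂ = (1.0235, 0.2214).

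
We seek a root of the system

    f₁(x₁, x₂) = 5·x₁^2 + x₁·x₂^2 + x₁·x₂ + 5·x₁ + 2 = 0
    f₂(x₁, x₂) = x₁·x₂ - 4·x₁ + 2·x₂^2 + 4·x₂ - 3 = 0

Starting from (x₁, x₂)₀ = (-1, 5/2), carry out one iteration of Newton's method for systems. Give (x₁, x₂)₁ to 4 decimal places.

(-1.9623, 0.7736)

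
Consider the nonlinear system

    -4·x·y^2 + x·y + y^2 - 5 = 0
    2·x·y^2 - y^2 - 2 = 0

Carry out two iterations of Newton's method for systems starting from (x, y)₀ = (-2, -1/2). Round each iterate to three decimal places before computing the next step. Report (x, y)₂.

(13.927, 3.011)

At (-2, -1/2): F = (-1.750, -3.250).
Jacobian J = [[-4·y^2 + y, -8·x·y + x + 2·y], [2·y^2, 4·x·y - 2·y]].
At the point, J = [[-1.500, -11.000], [0.500, 5.000]] (det J = -2.000).
Solving J·Δ = −F gives Δ = (-22.250, 2.875).
Then the next iterate is (x, y)₁ = (-24.250, 2.375).
Round to (-24.250, 2.375) and repeat: F = (490.18750, -281.21094), J = [[-20.18750, 441.250], [11.28125, -235.125]].
Δ = (38.177, 0.636), so (x, y)₂ = (13.927, 3.011).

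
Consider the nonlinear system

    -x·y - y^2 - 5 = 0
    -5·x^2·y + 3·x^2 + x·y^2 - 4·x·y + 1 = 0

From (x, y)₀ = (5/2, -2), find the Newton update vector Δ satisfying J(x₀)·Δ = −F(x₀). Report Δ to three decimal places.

At (5/2, -2): F = (-4.000, 112.250).
Jacobian J = [[-y, -x - 2·y], [-10·x·y + 6·x + y^2 - 4·y, -5·x^2 + 2·x·y - 4·x]].
At the point, J = [[2.000, 1.500], [77.000, -51.250]] (det J = -218.000).
Solving J·Δ = −F gives Δ = (0.168, 2.443).

(0.168, 2.443)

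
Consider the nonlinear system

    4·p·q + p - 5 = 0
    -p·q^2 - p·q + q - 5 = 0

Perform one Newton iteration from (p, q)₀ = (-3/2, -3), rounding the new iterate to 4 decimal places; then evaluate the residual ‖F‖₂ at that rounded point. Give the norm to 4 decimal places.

21.1819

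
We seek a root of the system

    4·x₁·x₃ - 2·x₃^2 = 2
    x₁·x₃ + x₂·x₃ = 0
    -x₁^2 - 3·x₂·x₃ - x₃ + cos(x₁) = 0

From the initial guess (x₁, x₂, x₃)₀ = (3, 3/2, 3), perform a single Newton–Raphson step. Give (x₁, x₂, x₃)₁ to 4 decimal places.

(1.6667, 0.2455, 1.7252)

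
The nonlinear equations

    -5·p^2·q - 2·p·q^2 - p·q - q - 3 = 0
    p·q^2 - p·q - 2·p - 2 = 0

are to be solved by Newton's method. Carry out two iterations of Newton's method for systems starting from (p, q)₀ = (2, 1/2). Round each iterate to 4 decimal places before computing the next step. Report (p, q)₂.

(-0.0792, -0.6236)

At (2, 1/2): F = (-15.5000, -6.5000).
Jacobian J = [[-10·p·q - 2·q^2 - q, -5·p^2 - 4·p·q - p - 1], [q^2 - q - 2, 2·p·q - p]].
At the point, J = [[-11.0000, -27.0000], [-2.2500, 0.0000]] (det J = -60.7500).
Solving J·Δ = −F gives Δ = (-2.8889, 0.6029).
Then the next iterate is (p, q)₁ = (-0.8889, 1.1029).
Round to (-0.8889, 1.1029) and repeat: F = (-5.317282, -0.323080), J = [[6.268001, -0.140345], [-1.886512, -1.071836]].
Δ = (0.8097, -1.7265), so (p, q)₂ = (-0.0792, -0.6236).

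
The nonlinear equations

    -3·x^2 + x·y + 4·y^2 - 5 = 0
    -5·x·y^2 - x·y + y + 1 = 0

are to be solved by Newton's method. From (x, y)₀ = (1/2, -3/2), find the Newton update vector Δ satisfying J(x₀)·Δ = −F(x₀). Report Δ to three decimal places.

At (1/2, -3/2): F = (2.500, -5.375).
Jacobian J = [[-6·x + y, x + 8·y], [-5·y^2 - y, -10·x·y - x + 1]].
At the point, J = [[-4.500, -11.500], [-9.750, 8.000]] (det J = -148.125).
Solving J·Δ = −F gives Δ = (-0.282, 0.328).

(-0.282, 0.328)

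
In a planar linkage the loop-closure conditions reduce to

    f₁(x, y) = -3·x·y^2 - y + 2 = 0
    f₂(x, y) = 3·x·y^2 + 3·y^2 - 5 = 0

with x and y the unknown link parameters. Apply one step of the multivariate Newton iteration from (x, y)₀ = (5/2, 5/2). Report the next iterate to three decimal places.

(1.917, 1.554)

At (5/2, 5/2): F = (-47.375, 60.625).
Jacobian J = [[-3·y^2, -6·x·y - 1], [3·y^2, 6·x·y + 6·y]].
At the point, J = [[-18.750, -38.500], [18.750, 52.500]] (det J = -262.500).
Solving J·Δ = −F gives Δ = (-0.583, -0.946).
Then the next iterate is (x, y)₁ = (1.917, 1.554).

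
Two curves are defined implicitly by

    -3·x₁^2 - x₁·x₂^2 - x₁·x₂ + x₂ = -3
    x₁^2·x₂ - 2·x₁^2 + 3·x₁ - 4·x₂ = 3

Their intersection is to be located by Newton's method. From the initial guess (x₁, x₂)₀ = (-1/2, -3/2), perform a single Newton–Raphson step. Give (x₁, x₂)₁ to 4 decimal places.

(-1.0000, -2.2000)

At (-1/2, -3/2): F = (1.1250, 0.6250).
Jacobian J = [[-6·x₁ - x₂^2 - x₂, -2·x₁·x₂ - x₁ + 1], [2·x₁·x₂ - 4·x₁ + 3, x₁^2 - 4]].
At the point, J = [[2.2500, 0.0000], [6.5000, -3.7500]] (det J = -8.4375).
Solving J·Δ = −F gives Δ = (-0.5000, -0.7000).
Then the next iterate is (x₁, x₂)₁ = (-1.0000, -2.2000).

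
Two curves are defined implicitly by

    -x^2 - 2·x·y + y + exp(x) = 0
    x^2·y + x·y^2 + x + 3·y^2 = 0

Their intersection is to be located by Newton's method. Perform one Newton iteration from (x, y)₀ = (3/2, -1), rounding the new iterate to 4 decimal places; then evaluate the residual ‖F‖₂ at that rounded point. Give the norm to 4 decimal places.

1.8574

At (3/2, -1): F = (4.231689, 3.7500).
Jacobian J = [[-2·x - 2·y + exp(x), -2·x + 1], [2·x·y + y^2 + 1, x^2 + 2·x·y + 6·y]].
At the point, J = [[3.481689, -2.0000], [-1.0000, -6.7500]] (det J = -25.501401).
Solving J·Δ = −F gives Δ = (-0.8260, 0.6779).
Then the next iterate is (x, y)₁ = (0.6740, -0.3221).
Re-evaluating at (0.6740, -0.3221): F = (1.619885, 0.908849), so ‖F‖₂ = 1.8574.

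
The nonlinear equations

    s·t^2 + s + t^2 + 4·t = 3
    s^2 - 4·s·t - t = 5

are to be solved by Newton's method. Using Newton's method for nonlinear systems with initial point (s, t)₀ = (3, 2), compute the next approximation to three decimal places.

(8.120, -0.480)

At (3, 2): F = (24.000, -22.000).
Jacobian J = [[t^2 + 1, 2·s·t + 2·t + 4], [2·s - 4·t, -4·s - 1]].
At the point, J = [[5.000, 20.000], [-2.000, -13.000]] (det J = -25.000).
Solving J·Δ = −F gives Δ = (5.120, -2.480).
Then the next iterate is (s, t)₁ = (8.120, -0.480).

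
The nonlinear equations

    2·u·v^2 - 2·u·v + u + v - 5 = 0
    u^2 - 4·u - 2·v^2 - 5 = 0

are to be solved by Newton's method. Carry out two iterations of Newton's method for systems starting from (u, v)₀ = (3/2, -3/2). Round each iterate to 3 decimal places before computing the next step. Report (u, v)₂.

(5.439, 0.861)

At (3/2, -3/2): F = (6.250, -13.250).
Jacobian J = [[2·v^2 - 2·v + 1, 4·u·v - 2·u + 1], [2·u - 4, -4·v]].
At the point, J = [[8.500, -11.000], [-1.000, 6.000]] (det J = 40.000).
Solving J·Δ = −F gives Δ = (2.706, 2.659).
Then the next iterate is (u, v)₁ = (4.206, 1.159).
Round to (4.206, 1.159) and repeat: F = (1.91517, -6.82013), J = [[1.36856, 12.08702], [4.412, -4.636]].
Δ = (1.233, -0.298), so (u, v)₂ = (5.439, 0.861).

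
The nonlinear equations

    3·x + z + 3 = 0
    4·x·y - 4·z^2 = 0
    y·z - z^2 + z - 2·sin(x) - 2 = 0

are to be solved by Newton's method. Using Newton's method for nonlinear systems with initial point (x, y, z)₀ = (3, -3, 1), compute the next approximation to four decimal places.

(-0.1883, -5.1450, -2.4350)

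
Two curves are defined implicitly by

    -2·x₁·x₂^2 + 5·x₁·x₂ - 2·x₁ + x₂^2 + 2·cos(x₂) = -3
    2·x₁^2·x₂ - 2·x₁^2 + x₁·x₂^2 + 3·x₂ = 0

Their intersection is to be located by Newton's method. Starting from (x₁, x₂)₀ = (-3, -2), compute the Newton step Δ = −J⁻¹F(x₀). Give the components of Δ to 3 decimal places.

(0.792, 1.222)

At (-3, -2): F = (66.16771, -72.000).
Jacobian J = [[-2·x₂^2 + 5·x₂ - 2, -4·x₁·x₂ + 5·x₁ + 2·x₂ - 2·sin(x₂)], [4·x₁·x₂ - 4·x₁ + x₂^2, 2·x₁^2 + 2·x₁·x₂ + 3]].
At the point, J = [[-20.000, -41.18141], [40.000, 33.000]] (det J = 987.25621).
Solving J·Δ = −F gives Δ = (0.792, 1.222).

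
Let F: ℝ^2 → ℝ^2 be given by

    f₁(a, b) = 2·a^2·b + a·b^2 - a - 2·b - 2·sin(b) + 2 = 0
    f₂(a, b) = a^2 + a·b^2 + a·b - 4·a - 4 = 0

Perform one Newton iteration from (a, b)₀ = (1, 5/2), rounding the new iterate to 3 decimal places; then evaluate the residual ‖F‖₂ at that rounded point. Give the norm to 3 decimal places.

At (1, 5/2): F = (6.05306, 1.750).
Jacobian J = [[4·a·b + b^2 - 1, 2·a^2 + 2·a·b - 2·cos(b) - 2], [2·a + b^2 + b - 4, 2·a·b + a]].
At the point, J = [[15.250, 6.60229], [6.750, 6.000]] (det J = 46.93456).
Solving J·Δ = −F gives Δ = (-0.528, 0.302).
Then the next iterate is (a, b)₁ = (0.472, 2.802).
Re-evaluating at (0.472, 2.802): F = (0.21204, -0.63690), so ‖F‖₂ = 0.671.

0.671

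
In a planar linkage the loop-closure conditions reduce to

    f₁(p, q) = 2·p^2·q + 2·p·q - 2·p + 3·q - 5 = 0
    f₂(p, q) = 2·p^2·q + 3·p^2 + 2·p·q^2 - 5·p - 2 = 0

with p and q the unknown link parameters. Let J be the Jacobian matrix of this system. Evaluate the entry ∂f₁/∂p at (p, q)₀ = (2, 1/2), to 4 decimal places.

3.0000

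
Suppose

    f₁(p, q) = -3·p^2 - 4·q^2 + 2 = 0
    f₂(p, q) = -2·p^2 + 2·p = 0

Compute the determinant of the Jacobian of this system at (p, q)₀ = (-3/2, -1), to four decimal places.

J = [[-6·p, -8·q], [-4·p + 2, 0]].
At the point, J = [[9.0000, 8.0000], [8.0000, 0.0000]].
det J = -64.0000.

-64.0000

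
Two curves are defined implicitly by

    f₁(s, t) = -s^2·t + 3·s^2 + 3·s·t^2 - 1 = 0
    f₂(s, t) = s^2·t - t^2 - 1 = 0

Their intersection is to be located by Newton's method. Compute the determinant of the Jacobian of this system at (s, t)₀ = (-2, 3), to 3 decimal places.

-534.000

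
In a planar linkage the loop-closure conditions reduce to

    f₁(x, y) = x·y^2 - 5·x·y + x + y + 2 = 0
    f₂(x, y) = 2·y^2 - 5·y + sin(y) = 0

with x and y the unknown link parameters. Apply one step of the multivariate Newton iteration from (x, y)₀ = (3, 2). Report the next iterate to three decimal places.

At (3, 2): F = (-11.000, -1.09070).
Jacobian J = [[y^2 - 5·y + 1, 2·x·y - 5·x + 1], [0, 4·y + cos(y) - 5]].
At the point, J = [[-5.000, -2.000], [0.000, 2.58385]] (det J = -12.91927).
Solving J·Δ = −F gives Δ = (-2.369, 0.422).
Then the next iterate is (x, y)₁ = (0.631, 2.422).

(0.631, 2.422)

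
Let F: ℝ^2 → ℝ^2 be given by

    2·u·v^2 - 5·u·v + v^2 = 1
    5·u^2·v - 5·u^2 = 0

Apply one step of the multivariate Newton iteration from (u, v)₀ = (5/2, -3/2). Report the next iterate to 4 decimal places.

At (5/2, -3/2): F = (31.2500, -78.1250).
Jacobian J = [[2·v^2 - 5·v, 4·u·v - 5·u + 2·v], [10·u·v - 10·u, 5·u^2]].
At the point, J = [[12.0000, -30.5000], [-62.5000, 31.2500]] (det J = -1531.2500).
Solving J·Δ = −F gives Δ = (-0.9184, 0.6633).
Then the next iterate is (u, v)₁ = (1.5816, -0.8367).

(1.5816, -0.8367)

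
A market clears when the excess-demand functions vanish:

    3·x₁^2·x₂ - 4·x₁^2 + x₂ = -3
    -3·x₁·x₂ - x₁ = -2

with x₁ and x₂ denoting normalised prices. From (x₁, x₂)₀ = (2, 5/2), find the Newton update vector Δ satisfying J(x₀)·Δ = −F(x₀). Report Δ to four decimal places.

(-2.9434, 1.6698)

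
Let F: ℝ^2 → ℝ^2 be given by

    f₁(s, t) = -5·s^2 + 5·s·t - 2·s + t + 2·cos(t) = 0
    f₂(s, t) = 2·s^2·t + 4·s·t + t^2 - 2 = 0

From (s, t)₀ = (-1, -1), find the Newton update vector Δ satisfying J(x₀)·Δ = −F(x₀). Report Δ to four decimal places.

At (-1, -1): F = (2.080605, 1.0000).
Jacobian J = [[-10·s + 5·t - 2, 5·s - 2·sin(t) + 1], [4·s·t + 4·t, 2·s^2 + 4·s + 2·t]].
At the point, J = [[3.0000, -2.317058], [0.0000, -4.0000]] (det J = -12.0000).
Solving J·Δ = −F gives Δ = (-0.5004, 0.2500).

(-0.5004, 0.2500)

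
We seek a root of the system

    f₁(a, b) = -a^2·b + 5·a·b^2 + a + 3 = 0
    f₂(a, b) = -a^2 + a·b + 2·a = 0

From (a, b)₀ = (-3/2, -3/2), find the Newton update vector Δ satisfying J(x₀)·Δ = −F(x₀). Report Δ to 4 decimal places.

(0.9545, 0.2273)

At (-3/2, -3/2): F = (-12.0000, -3.0000).
Jacobian J = [[-2·a·b + 5·b^2 + 1, -a^2 + 10·a·b], [-2·a + b + 2, a]].
At the point, J = [[7.7500, 20.2500], [3.5000, -1.5000]] (det J = -82.5000).
Solving J·Δ = −F gives Δ = (0.9545, 0.2273).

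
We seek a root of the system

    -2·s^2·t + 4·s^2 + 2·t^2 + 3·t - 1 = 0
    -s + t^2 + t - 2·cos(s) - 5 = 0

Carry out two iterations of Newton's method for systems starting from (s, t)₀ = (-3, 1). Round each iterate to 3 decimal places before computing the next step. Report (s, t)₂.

At (-3, 1): F = (22.000, 1.97998).
Jacobian J = [[-4·s·t + 8·s, -2·s^2 + 4·t + 3], [2·sin(s) - 1, 2·t + 1]].
At the point, J = [[-12.000, -11.000], [-1.28224, 3.000]] (det J = -50.10464).
Solving J·Δ = −F gives Δ = (1.752, 0.089).
Then the next iterate is (s, t)₁ = (-1.248, 1.089).
Round to (-1.248, 1.089) and repeat: F = (7.47661, -2.11152), J = [[-4.54771, 4.24099], [-2.89670, 3.178]].
Δ = (15.092, 14.421), so (s, t)₂ = (13.844, 15.510).

(13.844, 15.510)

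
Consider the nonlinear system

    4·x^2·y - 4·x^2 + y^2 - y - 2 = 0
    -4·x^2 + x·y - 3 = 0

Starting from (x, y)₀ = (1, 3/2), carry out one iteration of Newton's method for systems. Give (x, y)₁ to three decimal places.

(0.215, 1.898)

At (1, 3/2): F = (0.750, -5.500).
Jacobian J = [[8·x·y - 8·x, 4·x^2 + 2·y - 1], [-8·x + y, x]].
At the point, J = [[4.000, 6.000], [-6.500, 1.000]] (det J = 43.000).
Solving J·Δ = −F gives Δ = (-0.785, 0.398).
Then the next iterate is (x, y)₁ = (0.215, 1.898).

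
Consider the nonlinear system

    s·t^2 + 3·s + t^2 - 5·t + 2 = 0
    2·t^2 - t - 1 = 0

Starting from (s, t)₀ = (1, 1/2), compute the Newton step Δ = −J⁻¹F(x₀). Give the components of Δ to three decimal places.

At (1, 1/2): F = (3.000, -1.000).
Jacobian J = [[t^2 + 3, 2·s·t + 2·t - 5], [0, 4·t - 1]].
At the point, J = [[3.250, -3.000], [0.000, 1.000]] (det J = 3.250).
Solving J·Δ = −F gives Δ = (0.000, 1.000).

(0.000, 1.000)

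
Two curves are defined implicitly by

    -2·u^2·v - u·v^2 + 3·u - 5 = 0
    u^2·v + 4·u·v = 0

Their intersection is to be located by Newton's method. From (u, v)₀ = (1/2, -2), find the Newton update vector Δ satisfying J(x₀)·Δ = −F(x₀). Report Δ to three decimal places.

(0.155, 2.690)

At (1/2, -2): F = (-4.500, -4.500).
Jacobian J = [[-4·u·v - v^2 + 3, -2·u^2 - 2·u·v], [2·u·v + 4·v, u^2 + 4·u]].
At the point, J = [[3.000, 1.500], [-10.000, 2.250]] (det J = 21.750).
Solving J·Δ = −F gives Δ = (0.155, 2.690).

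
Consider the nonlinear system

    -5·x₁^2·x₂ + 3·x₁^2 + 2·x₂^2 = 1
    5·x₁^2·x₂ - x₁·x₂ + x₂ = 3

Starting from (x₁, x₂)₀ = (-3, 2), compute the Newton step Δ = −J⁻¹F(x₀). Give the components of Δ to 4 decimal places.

At (-3, 2): F = (-56.0000, 95.0000).
Jacobian J = [[-10·x₁·x₂ + 6·x₁, -5·x₁^2 + 4·x₂], [10·x₁·x₂ - x₂, 5·x₁^2 - x₁ + 1]].
At the point, J = [[42.0000, -37.0000], [-62.0000, 49.0000]] (det J = -236.0000).
Solving J·Δ = −F gives Δ = (3.2669, 2.1949).

(3.2669, 2.1949)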